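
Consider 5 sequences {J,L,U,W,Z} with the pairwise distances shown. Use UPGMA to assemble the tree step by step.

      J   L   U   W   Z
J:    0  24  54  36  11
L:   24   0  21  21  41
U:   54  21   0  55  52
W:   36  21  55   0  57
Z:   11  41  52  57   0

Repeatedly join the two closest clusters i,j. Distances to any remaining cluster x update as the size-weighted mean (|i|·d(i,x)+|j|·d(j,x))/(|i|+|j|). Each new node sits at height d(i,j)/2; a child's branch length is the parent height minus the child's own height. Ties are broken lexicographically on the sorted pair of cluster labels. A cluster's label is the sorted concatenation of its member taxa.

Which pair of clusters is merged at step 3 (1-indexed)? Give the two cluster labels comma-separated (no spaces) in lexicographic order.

1. join J+Z (d=11) ⇒ JZ; edges |J|=11/2, |Z|=11/2
  updated: d(JZ,L)=65/2, d(JZ,U)=53, d(JZ,W)=93/2
2. join L+U (d=21) ⇒ LU; edges |L|=21/2, |U|=21/2
  updated: d(JZ,LU)=171/4, d(LU,W)=38
3. join LU+W (d=38) ⇒ LUW; edges |LU|=17/2, |W|=19
  updated: d(JZ,LUW)=44
4. join JZ+LUW (d=44) ⇒ JLUWZ; edges |JZ|=33/2, |LUW|=3
final tree: ((J:11/2,Z:11/2):33/2,((L:21/2,U:21/2):17/2,W:19):3)
total length: 79

LU,W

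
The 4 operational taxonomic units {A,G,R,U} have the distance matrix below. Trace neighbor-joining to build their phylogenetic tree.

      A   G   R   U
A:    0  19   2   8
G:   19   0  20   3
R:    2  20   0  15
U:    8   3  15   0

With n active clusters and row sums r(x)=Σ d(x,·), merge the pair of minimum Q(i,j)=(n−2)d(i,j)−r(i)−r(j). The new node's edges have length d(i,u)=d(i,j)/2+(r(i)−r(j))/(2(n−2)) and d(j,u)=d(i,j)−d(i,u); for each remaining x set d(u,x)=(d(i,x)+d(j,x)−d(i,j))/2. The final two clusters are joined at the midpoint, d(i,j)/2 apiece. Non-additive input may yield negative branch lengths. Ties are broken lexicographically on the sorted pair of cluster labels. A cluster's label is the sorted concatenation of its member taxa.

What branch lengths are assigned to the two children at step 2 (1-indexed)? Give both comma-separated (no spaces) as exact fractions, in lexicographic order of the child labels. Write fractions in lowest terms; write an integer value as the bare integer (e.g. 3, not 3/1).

13,11/2

1. join A+R (d=2, Q=-62) ⇒ AR; edges |A|=-1, |R|=3
  updated: d(AR,G)=37/2, d(AR,U)=21/2
2. join AR+G (d=37/2, Q=-32) ⇒ AGR; edges |AR|=13, |G|=11/2
  updated: d(AGR,U)=-5/2
3. join AGR+U (d=-5/2) ⇒ AGRU; edges |AGR|=-5/4, |U|=-5/4
final tree: (((A:-1,R:3):13,G:11/2):-5/4,U:-5/4)
total length: 18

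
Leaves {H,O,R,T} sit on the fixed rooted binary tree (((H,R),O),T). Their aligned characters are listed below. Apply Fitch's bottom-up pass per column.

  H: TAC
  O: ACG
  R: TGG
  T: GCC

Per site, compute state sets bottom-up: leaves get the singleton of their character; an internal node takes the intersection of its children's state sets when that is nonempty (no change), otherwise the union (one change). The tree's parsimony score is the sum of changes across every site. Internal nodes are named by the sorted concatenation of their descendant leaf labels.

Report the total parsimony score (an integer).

site 0, node HR: H={T} ∩ R={T} → {T} (+0)
site 0, node HOR: HR={T} ∪ O={A} → {A,T} (+1)
site 0, node HORT: HOR={A,T} ∪ T={G} → {A,G,T} (+1)
site 1, node HR: H={A} ∪ R={G} → {A,G} (+1)
site 1, node HOR: HR={A,G} ∪ O={C} → {A,C,G} (+1)
site 1, node HORT: HOR={A,C,G} ∩ T={C} → {C} (+0)
site 2, node HR: H={C} ∪ R={G} → {C,G} (+1)
site 2, node HOR: HR={C,G} ∩ O={G} → {G} (+0)
site 2, node HORT: HOR={G} ∪ T={C} → {C,G} (+1)
per-site changes: [2, 2, 2]; total = 6

6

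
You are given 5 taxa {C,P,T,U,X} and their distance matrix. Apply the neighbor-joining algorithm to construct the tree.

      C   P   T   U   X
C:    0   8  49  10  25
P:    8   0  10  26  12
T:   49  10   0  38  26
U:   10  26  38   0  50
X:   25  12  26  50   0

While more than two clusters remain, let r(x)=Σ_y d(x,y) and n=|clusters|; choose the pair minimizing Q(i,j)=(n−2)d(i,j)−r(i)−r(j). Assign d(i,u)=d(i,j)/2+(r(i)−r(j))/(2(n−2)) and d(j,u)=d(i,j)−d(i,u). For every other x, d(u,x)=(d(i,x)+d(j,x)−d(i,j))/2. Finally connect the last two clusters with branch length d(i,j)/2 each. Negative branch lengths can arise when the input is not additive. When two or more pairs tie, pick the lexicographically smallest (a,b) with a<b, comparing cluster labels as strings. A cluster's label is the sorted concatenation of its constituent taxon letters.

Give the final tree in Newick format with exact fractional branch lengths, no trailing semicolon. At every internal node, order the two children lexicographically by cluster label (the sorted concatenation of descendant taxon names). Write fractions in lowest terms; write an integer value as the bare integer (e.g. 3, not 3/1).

1. join C+U (d=10, Q=-186) ⇒ CU; edges |C|=-1/3, |U|=31/3
  updated: d(CU,P)=12, d(CU,T)=77/2, d(CU,X)=65/2
2. join CU+P (d=12, Q=-93) ⇒ CPU; edges |CU|=73/4, |P|=-25/4
  updated: d(CPU,T)=73/4, d(CPU,X)=65/4
3. join CPU+T (d=73/4, Q=-121/2) ⇒ CPTU; edges |CPU|=17/4, |T|=14
  updated: d(CPTU,X)=12
4. join CPTU+X (d=12) ⇒ CPTUX; edges |CPTU|=6, |X|=6
final tree: ((((C:-1/3,U:31/3):73/4,P:-25/4):17/4,T:14):6,X:6)
total length: 209/4

((((C:-1/3,U:31/3):73/4,P:-25/4):17/4,T:14):6,X:6)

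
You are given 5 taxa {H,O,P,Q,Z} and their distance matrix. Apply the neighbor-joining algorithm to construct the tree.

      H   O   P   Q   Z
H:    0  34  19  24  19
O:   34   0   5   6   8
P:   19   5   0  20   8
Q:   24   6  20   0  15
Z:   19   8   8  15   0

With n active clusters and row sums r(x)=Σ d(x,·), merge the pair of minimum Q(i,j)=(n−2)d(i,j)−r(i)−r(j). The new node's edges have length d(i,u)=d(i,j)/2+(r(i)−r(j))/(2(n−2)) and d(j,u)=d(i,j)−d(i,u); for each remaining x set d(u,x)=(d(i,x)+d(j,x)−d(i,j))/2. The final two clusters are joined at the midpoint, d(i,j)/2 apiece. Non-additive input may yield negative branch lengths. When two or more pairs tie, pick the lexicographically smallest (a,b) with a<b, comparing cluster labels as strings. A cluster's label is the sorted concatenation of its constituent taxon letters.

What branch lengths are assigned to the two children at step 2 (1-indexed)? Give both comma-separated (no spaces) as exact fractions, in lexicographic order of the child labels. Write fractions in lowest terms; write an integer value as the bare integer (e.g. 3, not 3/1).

iteration 1: select O,Q (d=6, Q=-100); attach at lengths (1, 5); label the merged cluster OQ
  updated: d(H,OQ)=26, d(OQ,P)=19/2, d(OQ,Z)=17/2
iteration 2: select H,P (d=19, Q=-125/2); attach at lengths (131/8, 21/8); label the merged cluster HP
  updated: d(HP,OQ)=33/4, d(HP,Z)=4
iteration 3: select HP,OQ (d=33/4, Q=-83/4); attach at lengths (15/8, 51/8); label the merged cluster HOPQ
  updated: d(HOPQ,Z)=17/8
iteration 4: select HOPQ,Z (d=17/8); attach at lengths (17/16, 17/16); label the merged cluster HOPQZ
final tree: (((H:131/8,P:21/8):15/8,(O:1,Q:5):51/8):17/16,Z:17/16)
total length: 283/8

131/8,21/8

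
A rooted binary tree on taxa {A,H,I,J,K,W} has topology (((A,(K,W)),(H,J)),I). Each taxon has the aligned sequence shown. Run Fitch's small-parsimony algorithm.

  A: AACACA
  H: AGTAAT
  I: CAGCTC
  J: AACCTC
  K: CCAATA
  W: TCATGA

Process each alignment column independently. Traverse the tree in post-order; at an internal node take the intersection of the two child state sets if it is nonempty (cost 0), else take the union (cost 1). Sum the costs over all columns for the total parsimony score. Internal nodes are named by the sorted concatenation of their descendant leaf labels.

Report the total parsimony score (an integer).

16

KW@0: {C} ∪ {T} = {C,T} (union, +1)
AKW@0: {A} ∪ {C,T} = {A,C,T} (union, +1)
HJ@0: {A} ∩ {A} = {A} (intersection, +0)
AHJKW@0: {A,C,T} ∩ {A} = {A} (intersection, +0)
AHIJKW@0: {A} ∪ {C} = {A,C} (union, +1)
KW@1: {C} ∩ {C} = {C} (intersection, +0)
AKW@1: {A} ∪ {C} = {A,C} (union, +1)
HJ@1: {G} ∪ {A} = {A,G} (union, +1)
AHJKW@1: {A,C} ∩ {A,G} = {A} (intersection, +0)
AHIJKW@1: {A} ∩ {A} = {A} (intersection, +0)
KW@2: {A} ∩ {A} = {A} (intersection, +0)
AKW@2: {C} ∪ {A} = {A,C} (union, +1)
HJ@2: {T} ∪ {C} = {C,T} (union, +1)
AHJKW@2: {A,C} ∩ {C,T} = {C} (intersection, +0)
AHIJKW@2: {C} ∪ {G} = {C,G} (union, +1)
KW@3: {A} ∪ {T} = {A,T} (union, +1)
AKW@3: {A} ∩ {A,T} = {A} (intersection, +0)
HJ@3: {A} ∪ {C} = {A,C} (union, +1)
AHJKW@3: {A} ∩ {A,C} = {A} (intersection, +0)
AHIJKW@3: {A} ∪ {C} = {A,C} (union, +1)
KW@4: {T} ∪ {G} = {G,T} (union, +1)
AKW@4: {C} ∪ {G,T} = {C,G,T} (union, +1)
HJ@4: {A} ∪ {T} = {A,T} (union, +1)
AHJKW@4: {C,G,T} ∩ {A,T} = {T} (intersection, +0)
AHIJKW@4: {T} ∩ {T} = {T} (intersection, +0)
KW@5: {A} ∩ {A} = {A} (intersection, +0)
AKW@5: {A} ∩ {A} = {A} (intersection, +0)
HJ@5: {T} ∪ {C} = {C,T} (union, +1)
AHJKW@5: {A} ∪ {C,T} = {A,C,T} (union, +1)
AHIJKW@5: {A,C,T} ∩ {C} = {C} (intersection, +0)
per-site changes: [3, 2, 3, 3, 3, 2]; total = 16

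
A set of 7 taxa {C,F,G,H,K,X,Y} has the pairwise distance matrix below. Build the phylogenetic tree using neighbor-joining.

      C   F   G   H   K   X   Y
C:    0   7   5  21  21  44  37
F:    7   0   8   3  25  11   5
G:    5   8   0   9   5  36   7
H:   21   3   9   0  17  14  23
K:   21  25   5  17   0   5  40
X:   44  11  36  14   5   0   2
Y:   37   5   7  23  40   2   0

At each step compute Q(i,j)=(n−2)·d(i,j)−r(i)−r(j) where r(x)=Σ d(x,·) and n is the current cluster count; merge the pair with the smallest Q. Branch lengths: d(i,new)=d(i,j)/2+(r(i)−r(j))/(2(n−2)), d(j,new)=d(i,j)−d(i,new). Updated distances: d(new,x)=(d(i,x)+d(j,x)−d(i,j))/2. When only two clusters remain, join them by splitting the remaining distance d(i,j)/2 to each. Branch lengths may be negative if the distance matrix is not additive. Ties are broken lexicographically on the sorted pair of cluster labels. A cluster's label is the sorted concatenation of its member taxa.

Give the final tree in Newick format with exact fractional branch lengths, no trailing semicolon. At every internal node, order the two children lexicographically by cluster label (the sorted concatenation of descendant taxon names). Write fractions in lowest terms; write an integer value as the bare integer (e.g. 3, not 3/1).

iteration 1: select X,Y (d=2, Q=-216); attach at lengths (4/5, 6/5); label the merged cluster XY
  updated: d(C,XY)=79/2, d(F,XY)=7, d(G,XY)=41/2, d(H,XY)=35/2, d(K,XY)=43/2
iteration 2: select F,XY (d=7, Q=-128); attach at lengths (-7/2, 21/2); label the merged cluster FXY
  updated: d(C,FXY)=79/4, d(FXY,G)=43/4, d(FXY,H)=27/4, d(FXY,K)=79/4
iteration 3: select FXY,H (d=27/4, Q=-181/2); attach at lengths (47/12, 17/6); label the merged cluster FHXY
  updated: d(C,FHXY)=17, d(FHXY,G)=13/2, d(FHXY,K)=15
iteration 4: select C,G (d=5, Q=-99/2); attach at lengths (73/8, -33/8); label the merged cluster CG
  updated: d(CG,FHXY)=37/4, d(CG,K)=21/2
iteration 5: select CG,FHXY (d=37/4, Q=-139/4); attach at lengths (19/8, 55/8); label the merged cluster CFGHXY
  updated: d(CFGHXY,K)=65/8
iteration 6: select CFGHXY,K (d=65/8); attach at lengths (65/16, 65/16); label the merged cluster CFGHKXY
final tree: (((C:73/8,G:-33/8):19/8,((F:-7/2,(X:4/5,Y:6/5):21/2):47/12,H:17/6):55/8):65/16,K:65/16)
total length: 305/8

(((C:73/8,G:-33/8):19/8,((F:-7/2,(X:4/5,Y:6/5):21/2):47/12,H:17/6):55/8):65/16,K:65/16)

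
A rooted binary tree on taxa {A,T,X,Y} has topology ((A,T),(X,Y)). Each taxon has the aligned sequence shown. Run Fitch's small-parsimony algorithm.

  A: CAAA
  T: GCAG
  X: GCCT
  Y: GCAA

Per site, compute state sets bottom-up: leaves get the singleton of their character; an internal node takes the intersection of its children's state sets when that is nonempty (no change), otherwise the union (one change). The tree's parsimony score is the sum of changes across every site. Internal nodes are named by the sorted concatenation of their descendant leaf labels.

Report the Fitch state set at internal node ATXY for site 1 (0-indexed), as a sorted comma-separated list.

[col 0] AT: children A:{C}, T:{G} ∪→ {C,G}; cost 1
[col 0] XY: children X:{G}, Y:{G} ∩→ {G}; cost 0
[col 0] ATXY: children AT:{C,G}, XY:{G} ∩→ {G}; cost 0
[col 1] AT: children A:{A}, T:{C} ∪→ {A,C}; cost 1
[col 1] XY: children X:{C}, Y:{C} ∩→ {C}; cost 0
[col 1] ATXY: children AT:{A,C}, XY:{C} ∩→ {C}; cost 0
[col 2] AT: children A:{A}, T:{A} ∩→ {A}; cost 0
[col 2] XY: children X:{C}, Y:{A} ∪→ {A,C}; cost 1
[col 2] ATXY: children AT:{A}, XY:{A,C} ∩→ {A}; cost 0
[col 3] AT: children A:{A}, T:{G} ∪→ {A,G}; cost 1
[col 3] XY: children X:{T}, Y:{A} ∪→ {A,T}; cost 1
[col 3] ATXY: children AT:{A,G}, XY:{A,T} ∩→ {A}; cost 0
per-site changes: [1, 1, 1, 2]; total = 5

C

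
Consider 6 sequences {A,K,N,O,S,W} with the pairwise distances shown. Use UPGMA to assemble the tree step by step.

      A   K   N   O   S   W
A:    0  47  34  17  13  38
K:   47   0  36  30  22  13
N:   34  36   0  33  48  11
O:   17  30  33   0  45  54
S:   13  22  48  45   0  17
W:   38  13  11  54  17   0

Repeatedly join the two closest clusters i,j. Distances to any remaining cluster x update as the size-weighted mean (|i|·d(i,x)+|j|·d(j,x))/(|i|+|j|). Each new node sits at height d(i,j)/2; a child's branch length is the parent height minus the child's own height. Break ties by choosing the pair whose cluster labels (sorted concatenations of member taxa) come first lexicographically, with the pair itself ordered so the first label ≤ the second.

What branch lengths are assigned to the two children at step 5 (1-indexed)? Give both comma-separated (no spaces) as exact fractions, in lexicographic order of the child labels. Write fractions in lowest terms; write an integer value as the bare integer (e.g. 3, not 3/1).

22/9,205/36

1. join N+W (d=11) ⇒ NW; edges |N|=11/2, |W|=11/2
  updated: d(A,NW)=36, d(K,NW)=49/2, d(NW,O)=87/2, d(NW,S)=65/2
2. join A+S (d=13) ⇒ AS; edges |A|=13/2, |S|=13/2
  updated: d(AS,K)=69/2, d(AS,NW)=137/4, d(AS,O)=31
3. join K+NW (d=49/2) ⇒ KNW; edges |K|=49/4, |NW|=27/4
  updated: d(AS,KNW)=103/3, d(KNW,O)=39
4. join AS+O (d=31) ⇒ AOS; edges |AS|=9, |O|=31/2
  updated: d(AOS,KNW)=323/9
5. join AOS+KNW (d=323/9) ⇒ AKNOSW; edges |AOS|=22/9, |KNW|=205/36
final tree: (((A:13/2,S:13/2):9,O:31/2):22/9,(K:49/4,(N:11/2,W:11/2):27/4):205/36)
total length: 2723/36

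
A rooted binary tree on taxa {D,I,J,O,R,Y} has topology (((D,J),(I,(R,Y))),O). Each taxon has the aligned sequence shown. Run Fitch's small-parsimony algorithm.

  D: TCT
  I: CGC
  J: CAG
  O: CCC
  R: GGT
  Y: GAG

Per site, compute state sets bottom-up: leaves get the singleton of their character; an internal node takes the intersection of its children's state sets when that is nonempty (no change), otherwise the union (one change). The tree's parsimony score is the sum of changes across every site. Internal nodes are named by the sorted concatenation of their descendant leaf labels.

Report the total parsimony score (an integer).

DJ@0: {T} ∪ {C} = {C,T} (union, +1)
RY@0: {G} ∩ {G} = {G} (intersection, +0)
IRY@0: {C} ∪ {G} = {C,G} (union, +1)
DIJRY@0: {C,T} ∩ {C,G} = {C} (intersection, +0)
DIJORY@0: {C} ∩ {C} = {C} (intersection, +0)
DJ@1: {C} ∪ {A} = {A,C} (union, +1)
RY@1: {G} ∪ {A} = {A,G} (union, +1)
IRY@1: {G} ∩ {A,G} = {G} (intersection, +0)
DIJRY@1: {A,C} ∪ {G} = {A,C,G} (union, +1)
DIJORY@1: {A,C,G} ∩ {C} = {C} (intersection, +0)
DJ@2: {T} ∪ {G} = {G,T} (union, +1)
RY@2: {T} ∪ {G} = {G,T} (union, +1)
IRY@2: {C} ∪ {G,T} = {C,G,T} (union, +1)
DIJRY@2: {G,T} ∩ {C,G,T} = {G,T} (intersection, +0)
DIJORY@2: {G,T} ∪ {C} = {C,G,T} (union, +1)
per-site changes: [2, 3, 4]; total = 9

9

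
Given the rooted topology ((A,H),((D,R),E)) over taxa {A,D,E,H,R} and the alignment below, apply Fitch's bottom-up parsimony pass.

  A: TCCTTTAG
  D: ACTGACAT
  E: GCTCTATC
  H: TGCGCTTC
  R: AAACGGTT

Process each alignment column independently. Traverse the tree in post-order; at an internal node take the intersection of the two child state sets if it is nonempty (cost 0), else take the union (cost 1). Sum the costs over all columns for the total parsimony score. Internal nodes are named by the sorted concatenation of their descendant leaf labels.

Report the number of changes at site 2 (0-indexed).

2

site 0, node AH: A={T} ∩ H={T} → {T} (+0)
site 0, node DR: D={A} ∩ R={A} → {A} (+0)
site 0, node DER: DR={A} ∪ E={G} → {A,G} (+1)
site 0, node ADEHR: AH={T} ∪ DER={A,G} → {A,G,T} (+1)
site 1, node AH: A={C} ∪ H={G} → {C,G} (+1)
site 1, node DR: D={C} ∪ R={A} → {A,C} (+1)
site 1, node DER: DR={A,C} ∩ E={C} → {C} (+0)
site 1, node ADEHR: AH={C,G} ∩ DER={C} → {C} (+0)
site 2, node AH: A={C} ∩ H={C} → {C} (+0)
site 2, node DR: D={T} ∪ R={A} → {A,T} (+1)
site 2, node DER: DR={A,T} ∩ E={T} → {T} (+0)
site 2, node ADEHR: AH={C} ∪ DER={T} → {C,T} (+1)
site 3, node AH: A={T} ∪ H={G} → {G,T} (+1)
site 3, node DR: D={G} ∪ R={C} → {C,G} (+1)
site 3, node DER: DR={C,G} ∩ E={C} → {C} (+0)
site 3, node ADEHR: AH={G,T} ∪ DER={C} → {C,G,T} (+1)
site 4, node AH: A={T} ∪ H={C} → {C,T} (+1)
site 4, node DR: D={A} ∪ R={G} → {A,G} (+1)
site 4, node DER: DR={A,G} ∪ E={T} → {A,G,T} (+1)
site 4, node ADEHR: AH={C,T} ∩ DER={A,G,T} → {T} (+0)
site 5, node AH: A={T} ∩ H={T} → {T} (+0)
site 5, node DR: D={C} ∪ R={G} → {C,G} (+1)
site 5, node DER: DR={C,G} ∪ E={A} → {A,C,G} (+1)
site 5, node ADEHR: AH={T} ∪ DER={A,C,G} → {A,C,G,T} (+1)
site 6, node AH: A={A} ∪ H={T} → {A,T} (+1)
site 6, node DR: D={A} ∪ R={T} → {A,T} (+1)
site 6, node DER: DR={A,T} ∩ E={T} → {T} (+0)
site 6, node ADEHR: AH={A,T} ∩ DER={T} → {T} (+0)
site 7, node AH: A={G} ∪ H={C} → {C,G} (+1)
site 7, node DR: D={T} ∩ R={T} → {T} (+0)
site 7, node DER: DR={T} ∪ E={C} → {C,T} (+1)
site 7, node ADEHR: AH={C,G} ∩ DER={C,T} → {C} (+0)
per-site changes: [2, 2, 2, 3, 3, 3, 2, 2]; total = 19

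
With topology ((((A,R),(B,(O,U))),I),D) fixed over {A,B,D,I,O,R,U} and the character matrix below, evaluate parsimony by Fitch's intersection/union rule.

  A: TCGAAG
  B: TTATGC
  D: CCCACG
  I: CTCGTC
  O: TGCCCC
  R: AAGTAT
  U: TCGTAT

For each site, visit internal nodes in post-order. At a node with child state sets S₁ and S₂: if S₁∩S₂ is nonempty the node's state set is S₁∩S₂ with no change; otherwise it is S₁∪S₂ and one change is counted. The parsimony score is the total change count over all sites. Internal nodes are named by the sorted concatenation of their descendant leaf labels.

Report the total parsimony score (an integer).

21

AR@0: {T} ∪ {A} = {A,T} (union, +1)
OU@0: {T} ∩ {T} = {T} (intersection, +0)
BOU@0: {T} ∩ {T} = {T} (intersection, +0)
ABORU@0: {A,T} ∩ {T} = {T} (intersection, +0)
ABIORU@0: {T} ∪ {C} = {C,T} (union, +1)
ABDIORU@0: {C,T} ∩ {C} = {C} (intersection, +0)
AR@1: {C} ∪ {A} = {A,C} (union, +1)
OU@1: {G} ∪ {C} = {C,G} (union, +1)
BOU@1: {T} ∪ {C,G} = {C,G,T} (union, +1)
ABORU@1: {A,C} ∩ {C,G,T} = {C} (intersection, +0)
ABIORU@1: {C} ∪ {T} = {C,T} (union, +1)
ABDIORU@1: {C,T} ∩ {C} = {C} (intersection, +0)
AR@2: {G} ∩ {G} = {G} (intersection, +0)
OU@2: {C} ∪ {G} = {C,G} (union, +1)
BOU@2: {A} ∪ {C,G} = {A,C,G} (union, +1)
ABORU@2: {G} ∩ {A,C,G} = {G} (intersection, +0)
ABIORU@2: {G} ∪ {C} = {C,G} (union, +1)
ABDIORU@2: {C,G} ∩ {C} = {C} (intersection, +0)
AR@3: {A} ∪ {T} = {A,T} (union, +1)
OU@3: {C} ∪ {T} = {C,T} (union, +1)
BOU@3: {T} ∩ {C,T} = {T} (intersection, +0)
ABORU@3: {A,T} ∩ {T} = {T} (intersection, +0)
ABIORU@3: {T} ∪ {G} = {G,T} (union, +1)
ABDIORU@3: {G,T} ∪ {A} = {A,G,T} (union, +1)
AR@4: {A} ∩ {A} = {A} (intersection, +0)
OU@4: {C} ∪ {A} = {A,C} (union, +1)
BOU@4: {G} ∪ {A,C} = {A,C,G} (union, +1)
ABORU@4: {A} ∩ {A,C,G} = {A} (intersection, +0)
ABIORU@4: {A} ∪ {T} = {A,T} (union, +1)
ABDIORU@4: {A,T} ∪ {C} = {A,C,T} (union, +1)
AR@5: {G} ∪ {T} = {G,T} (union, +1)
OU@5: {C} ∪ {T} = {C,T} (union, +1)
BOU@5: {C} ∩ {C,T} = {C} (intersection, +0)
ABORU@5: {G,T} ∪ {C} = {C,G,T} (union, +1)
ABIORU@5: {C,G,T} ∩ {C} = {C} (intersection, +0)
ABDIORU@5: {C} ∪ {G} = {C,G} (union, +1)
per-site changes: [2, 4, 3, 4, 4, 4]; total = 21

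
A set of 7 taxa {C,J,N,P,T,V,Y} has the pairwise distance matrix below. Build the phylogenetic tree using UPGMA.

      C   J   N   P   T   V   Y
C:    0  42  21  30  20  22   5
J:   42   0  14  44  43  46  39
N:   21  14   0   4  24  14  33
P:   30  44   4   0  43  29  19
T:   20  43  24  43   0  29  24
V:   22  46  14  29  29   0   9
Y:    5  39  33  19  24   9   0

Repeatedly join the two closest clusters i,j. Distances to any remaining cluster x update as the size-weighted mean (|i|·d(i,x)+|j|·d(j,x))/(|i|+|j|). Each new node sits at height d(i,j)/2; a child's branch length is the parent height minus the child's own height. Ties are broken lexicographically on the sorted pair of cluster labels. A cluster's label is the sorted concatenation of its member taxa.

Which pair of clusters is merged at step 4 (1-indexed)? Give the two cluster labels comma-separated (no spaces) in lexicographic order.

iteration 1: select N,P (d=4); attach at lengths (2, 2); label the merged cluster NP
  updated: d(C,NP)=51/2, d(J,NP)=29, d(NP,T)=67/2, d(NP,V)=43/2, d(NP,Y)=26
iteration 2: select C,Y (d=5); attach at lengths (5/2, 5/2); label the merged cluster CY
  updated: d(CY,J)=81/2, d(CY,NP)=103/4, d(CY,T)=22, d(CY,V)=31/2
iteration 3: select CY,V (d=31/2); attach at lengths (21/4, 31/4); label the merged cluster CVY
  updated: d(CVY,J)=127/3, d(CVY,NP)=73/3, d(CVY,T)=73/3
iteration 4: select CVY,NP (d=73/3); attach at lengths (53/12, 61/6); label the merged cluster CNPVY
  updated: d(CNPVY,J)=37, d(CNPVY,T)=28
iteration 5: select CNPVY,T (d=28); attach at lengths (11/6, 14); label the merged cluster CNPTVY
  updated: d(CNPTVY,J)=38
iteration 6: select CNPTVY,J (d=38); attach at lengths (5, 19); label the merged cluster CJNPTVY
final tree: (((((C:5/2,Y:5/2):21/4,V:31/4):53/12,(N:2,P:2):61/6):11/6,T:14):5,J:19)
total length: 917/12

CVY,NP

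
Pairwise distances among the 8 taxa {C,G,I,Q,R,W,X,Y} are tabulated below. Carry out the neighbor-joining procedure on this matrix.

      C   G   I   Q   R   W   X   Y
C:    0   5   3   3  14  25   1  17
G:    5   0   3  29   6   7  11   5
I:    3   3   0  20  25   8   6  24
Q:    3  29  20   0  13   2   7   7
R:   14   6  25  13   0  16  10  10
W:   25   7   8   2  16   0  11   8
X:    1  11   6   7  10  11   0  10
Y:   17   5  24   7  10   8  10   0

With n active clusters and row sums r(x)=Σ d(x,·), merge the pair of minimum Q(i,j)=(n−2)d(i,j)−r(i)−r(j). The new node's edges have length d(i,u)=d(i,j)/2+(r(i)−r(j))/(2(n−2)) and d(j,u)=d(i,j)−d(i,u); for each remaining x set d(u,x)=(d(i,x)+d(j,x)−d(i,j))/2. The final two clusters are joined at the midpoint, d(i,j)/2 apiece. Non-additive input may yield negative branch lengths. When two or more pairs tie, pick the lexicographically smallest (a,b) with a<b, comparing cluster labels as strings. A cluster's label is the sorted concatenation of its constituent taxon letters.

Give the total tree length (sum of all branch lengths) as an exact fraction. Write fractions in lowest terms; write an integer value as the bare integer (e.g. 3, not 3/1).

iteration 1: select Q,W (d=2, Q=-146); attach at lengths (4/3, 2/3); label the merged cluster QW
  updated: d(C,QW)=13, d(G,QW)=17, d(I,QW)=13, d(QW,R)=27/2, d(QW,X)=8, d(QW,Y)=13/2
iteration 2: select C,I (d=3, Q=-112); attach at lengths (-3/5, 18/5); label the merged cluster CI
  updated: d(CI,G)=5/2, d(CI,QW)=23/2, d(CI,R)=18, d(CI,X)=2, d(CI,Y)=19
iteration 3: select CI,X (d=2, Q=-86); attach at lengths (5/2, -1/2); label the merged cluster CIX
  updated: d(CIX,G)=23/4, d(CIX,QW)=35/4, d(CIX,R)=13, d(CIX,Y)=27/2
iteration 4: select QW,Y (d=13/2, Q=-245/4); attach at lengths (121/24, 35/24); label the merged cluster QWY
  updated: d(CIX,QWY)=63/8, d(G,QWY)=31/4, d(QWY,R)=17/2
iteration 5: select CIX,QWY (d=63/8, Q=-35); attach at lengths (73/16, 53/16); label the merged cluster CIQWXY
  updated: d(CIQWXY,G)=45/16, d(CIQWXY,R)=109/16
iteration 6: select CIQWXY,G (d=45/16, Q=-125/8); attach at lengths (29/16, 1); label the merged cluster CGIQWXY
  updated: d(CGIQWXY,R)=5
iteration 7: select CGIQWXY,R (d=5); attach at lengths (5/2, 5/2); label the merged cluster CGIQRWXY
final tree: (((((C:-3/5,I:18/5):5/2,X:-1/2):73/16,((Q:4/3,W:2/3):121/24,Y:35/24):53/16):29/16,G:1):5/2,R:5/2)
total length: 467/16

467/16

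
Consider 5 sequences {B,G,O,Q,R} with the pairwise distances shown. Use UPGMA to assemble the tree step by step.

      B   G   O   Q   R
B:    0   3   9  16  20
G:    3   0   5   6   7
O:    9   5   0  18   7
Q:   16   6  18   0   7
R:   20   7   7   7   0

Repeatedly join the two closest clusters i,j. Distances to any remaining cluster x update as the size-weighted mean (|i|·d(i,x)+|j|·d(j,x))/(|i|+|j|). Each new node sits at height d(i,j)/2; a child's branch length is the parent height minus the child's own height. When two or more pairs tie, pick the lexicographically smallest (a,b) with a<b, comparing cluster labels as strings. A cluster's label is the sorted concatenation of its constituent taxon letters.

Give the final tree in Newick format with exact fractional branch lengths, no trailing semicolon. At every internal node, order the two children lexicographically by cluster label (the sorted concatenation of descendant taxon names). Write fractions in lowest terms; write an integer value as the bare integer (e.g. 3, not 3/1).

step 1: merge (B,G) at d=3; branch lengths B→3/2, G→3/2; new cluster BG
  updated: d(BG,O)=7, d(BG,Q)=11, d(BG,R)=27/2
step 2: merge (BG,O) at d=7; branch lengths BG→2, O→7/2; new cluster BGO
  updated: d(BGO,Q)=40/3, d(BGO,R)=34/3
step 3: merge (Q,R) at d=7; branch lengths Q→7/2, R→7/2; new cluster QR
  updated: d(BGO,QR)=37/3
step 4: merge (BGO,QR) at d=37/3; branch lengths BGO→8/3, QR→8/3; new cluster BGOQR
final tree: (((B:3/2,G:3/2):2,O:7/2):8/3,(Q:7/2,R:7/2):8/3)
total length: 125/6

(((B:3/2,G:3/2):2,O:7/2):8/3,(Q:7/2,R:7/2):8/3)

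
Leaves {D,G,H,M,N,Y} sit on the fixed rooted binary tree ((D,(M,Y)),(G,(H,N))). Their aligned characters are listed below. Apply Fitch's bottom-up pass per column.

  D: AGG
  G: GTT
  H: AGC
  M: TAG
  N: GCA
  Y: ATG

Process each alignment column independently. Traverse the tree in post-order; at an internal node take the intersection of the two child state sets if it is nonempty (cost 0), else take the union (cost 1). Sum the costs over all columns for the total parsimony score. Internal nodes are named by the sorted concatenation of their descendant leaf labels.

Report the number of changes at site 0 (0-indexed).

MY@0: {T} ∪ {A} = {A,T} (union, +1)
DMY@0: {A} ∩ {A,T} = {A} (intersection, +0)
HN@0: {A} ∪ {G} = {A,G} (union, +1)
GHN@0: {G} ∩ {A,G} = {G} (intersection, +0)
DGHMNY@0: {A} ∪ {G} = {A,G} (union, +1)
MY@1: {A} ∪ {T} = {A,T} (union, +1)
DMY@1: {G} ∪ {A,T} = {A,G,T} (union, +1)
HN@1: {G} ∪ {C} = {C,G} (union, +1)
GHN@1: {T} ∪ {C,G} = {C,G,T} (union, +1)
DGHMNY@1: {A,G,T} ∩ {C,G,T} = {G,T} (intersection, +0)
MY@2: {G} ∩ {G} = {G} (intersection, +0)
DMY@2: {G} ∩ {G} = {G} (intersection, +0)
HN@2: {C} ∪ {A} = {A,C} (union, +1)
GHN@2: {T} ∪ {A,C} = {A,C,T} (union, +1)
DGHMNY@2: {G} ∪ {A,C,T} = {A,C,G,T} (union, +1)
per-site changes: [3, 4, 3]; total = 10

3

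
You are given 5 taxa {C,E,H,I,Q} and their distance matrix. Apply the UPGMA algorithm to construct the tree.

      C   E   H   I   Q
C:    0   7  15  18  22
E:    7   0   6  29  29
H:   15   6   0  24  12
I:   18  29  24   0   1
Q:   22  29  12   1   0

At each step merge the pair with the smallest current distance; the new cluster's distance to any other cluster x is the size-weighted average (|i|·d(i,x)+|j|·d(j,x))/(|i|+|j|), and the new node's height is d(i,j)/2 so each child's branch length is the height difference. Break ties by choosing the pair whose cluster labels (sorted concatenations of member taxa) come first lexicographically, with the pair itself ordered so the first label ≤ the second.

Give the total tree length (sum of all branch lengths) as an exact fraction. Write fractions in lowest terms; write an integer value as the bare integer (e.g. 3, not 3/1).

1. join I+Q (d=1) ⇒ IQ; edges |I|=1/2, |Q|=1/2
  updated: d(C,IQ)=20, d(E,IQ)=29, d(H,IQ)=18
2. join E+H (d=6) ⇒ EH; edges |E|=3, |H|=3
  updated: d(C,EH)=11, d(EH,IQ)=47/2
3. join C+EH (d=11) ⇒ CEH; edges |C|=11/2, |EH|=5/2
  updated: d(CEH,IQ)=67/3
4. join CEH+IQ (d=67/3) ⇒ CEHIQ; edges |CEH|=17/3, |IQ|=32/3
final tree: ((C:11/2,(E:3,H:3):5/2):17/3,(I:1/2,Q:1/2):32/3)
total length: 94/3

94/3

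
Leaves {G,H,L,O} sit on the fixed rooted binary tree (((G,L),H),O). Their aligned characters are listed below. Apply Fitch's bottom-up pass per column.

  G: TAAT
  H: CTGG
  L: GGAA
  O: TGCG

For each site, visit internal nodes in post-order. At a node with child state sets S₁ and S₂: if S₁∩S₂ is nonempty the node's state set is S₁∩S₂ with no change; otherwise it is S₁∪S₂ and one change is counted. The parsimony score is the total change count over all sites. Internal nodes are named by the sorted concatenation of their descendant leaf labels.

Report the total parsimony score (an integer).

8

GL@0: {T} ∪ {G} = {G,T} (union, +1)
GHL@0: {G,T} ∪ {C} = {C,G,T} (union, +1)
GHLO@0: {C,G,T} ∩ {T} = {T} (intersection, +0)
GL@1: {A} ∪ {G} = {A,G} (union, +1)
GHL@1: {A,G} ∪ {T} = {A,G,T} (union, +1)
GHLO@1: {A,G,T} ∩ {G} = {G} (intersection, +0)
GL@2: {A} ∩ {A} = {A} (intersection, +0)
GHL@2: {A} ∪ {G} = {A,G} (union, +1)
GHLO@2: {A,G} ∪ {C} = {A,C,G} (union, +1)
GL@3: {T} ∪ {A} = {A,T} (union, +1)
GHL@3: {A,T} ∪ {G} = {A,G,T} (union, +1)
GHLO@3: {A,G,T} ∩ {G} = {G} (intersection, +0)
per-site changes: [2, 2, 2, 2]; total = 8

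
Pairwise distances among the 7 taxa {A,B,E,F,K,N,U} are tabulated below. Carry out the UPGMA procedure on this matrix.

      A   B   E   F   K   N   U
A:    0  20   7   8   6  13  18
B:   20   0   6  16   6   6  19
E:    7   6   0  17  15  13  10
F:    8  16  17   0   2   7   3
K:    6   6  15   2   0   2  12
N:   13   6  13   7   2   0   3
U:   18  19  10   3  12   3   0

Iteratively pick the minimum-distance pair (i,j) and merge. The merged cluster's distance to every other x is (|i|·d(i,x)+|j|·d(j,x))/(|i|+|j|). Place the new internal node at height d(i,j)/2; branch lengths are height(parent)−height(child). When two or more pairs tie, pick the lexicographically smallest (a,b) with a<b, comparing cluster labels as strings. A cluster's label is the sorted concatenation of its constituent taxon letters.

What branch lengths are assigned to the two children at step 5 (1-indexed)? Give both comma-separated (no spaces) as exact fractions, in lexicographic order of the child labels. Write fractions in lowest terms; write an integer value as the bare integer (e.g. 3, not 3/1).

step 1: merge (F,K) at d=2; branch lengths F→1, K→1; new cluster FK
  updated: d(A,FK)=7, d(B,FK)=11, d(E,FK)=16, d(FK,N)=9/2, d(FK,U)=15/2
step 2: merge (N,U) at d=3; branch lengths N→3/2, U→3/2; new cluster NU
  updated: d(A,NU)=31/2, d(B,NU)=25/2, d(E,NU)=23/2, d(FK,NU)=6
step 3: merge (B,E) at d=6; branch lengths B→3, E→3; new cluster BE
  updated: d(A,BE)=27/2, d(BE,FK)=27/2, d(BE,NU)=12
step 4: merge (FK,NU) at d=6; branch lengths FK→2, NU→3/2; new cluster FKNU
  updated: d(A,FKNU)=45/4, d(BE,FKNU)=51/4
step 5: merge (A,FKNU) at d=45/4; branch lengths A→45/8, FKNU→21/8; new cluster AFKNU
  updated: d(AFKNU,BE)=129/10
step 6: merge (AFKNU,BE) at d=129/10; branch lengths AFKNU→33/40, BE→69/20; new cluster ABEFKNU
final tree: ((A:45/8,((F:1,K:1):2,(N:3/2,U:3/2):3/2):21/8):33/40,(B:3,E:3):69/20)
total length: 1081/40

45/8,21/8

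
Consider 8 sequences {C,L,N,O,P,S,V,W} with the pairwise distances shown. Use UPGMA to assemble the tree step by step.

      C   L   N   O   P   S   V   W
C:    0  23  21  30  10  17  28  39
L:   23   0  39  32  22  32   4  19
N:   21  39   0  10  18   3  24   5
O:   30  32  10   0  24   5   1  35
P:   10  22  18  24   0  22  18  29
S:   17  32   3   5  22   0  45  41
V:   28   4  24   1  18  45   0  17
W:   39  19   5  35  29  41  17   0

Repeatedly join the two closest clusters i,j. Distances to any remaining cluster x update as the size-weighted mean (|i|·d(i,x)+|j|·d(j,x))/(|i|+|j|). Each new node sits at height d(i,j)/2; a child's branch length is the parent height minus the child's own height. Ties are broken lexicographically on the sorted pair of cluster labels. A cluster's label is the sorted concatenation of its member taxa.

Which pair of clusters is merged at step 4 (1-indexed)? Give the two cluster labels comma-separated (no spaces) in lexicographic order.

L,OV

1. join O+V (d=1) ⇒ OV; edges |O|=1/2, |V|=1/2
  updated: d(C,OV)=29, d(L,OV)=18, d(N,OV)=17, d(OV,P)=21, d(OV,S)=25, d(OV,W)=26
2. join N+S (d=3) ⇒ NS; edges |N|=3/2, |S|=3/2
  updated: d(C,NS)=19, d(L,NS)=71/2, d(NS,OV)=21, d(NS,P)=20, d(NS,W)=23
3. join C+P (d=10) ⇒ CP; edges |C|=5, |P|=5
  updated: d(CP,L)=45/2, d(CP,NS)=39/2, d(CP,OV)=25, d(CP,W)=34
4. join L+OV (d=18) ⇒ LOV; edges |L|=9, |OV|=17/2
  updated: d(CP,LOV)=145/6, d(LOV,NS)=155/6, d(LOV,W)=71/3
5. join CP+NS (d=39/2) ⇒ CNPS; edges |CP|=19/4, |NS|=33/4
  updated: d(CNPS,LOV)=25, d(CNPS,W)=57/2
6. join LOV+W (d=71/3) ⇒ LOVW; edges |LOV|=17/6, |W|=71/6
  updated: d(CNPS,LOVW)=207/8
7. join CNPS+LOVW (d=207/8) ⇒ CLNOPSVW; edges |CNPS|=51/16, |LOVW|=53/48
final tree: (((C:5,P:5):19/4,(N:3/2,S:3/2):33/4):51/16,((L:9,(O:1/2,V:1/2):17/2):17/6,W:71/6):53/48)
total length: 1523/24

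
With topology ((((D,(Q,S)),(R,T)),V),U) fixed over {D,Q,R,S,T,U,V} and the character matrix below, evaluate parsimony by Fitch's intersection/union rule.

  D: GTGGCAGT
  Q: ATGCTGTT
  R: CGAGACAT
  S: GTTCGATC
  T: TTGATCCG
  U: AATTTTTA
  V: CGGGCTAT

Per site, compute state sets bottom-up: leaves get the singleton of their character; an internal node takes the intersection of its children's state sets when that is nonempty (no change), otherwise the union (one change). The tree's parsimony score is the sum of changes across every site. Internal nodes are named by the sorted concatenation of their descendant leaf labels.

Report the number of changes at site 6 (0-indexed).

4

[col 0] QS: children Q:{A}, S:{G} ∪→ {A,G}; cost 1
[col 0] DQS: children D:{G}, QS:{A,G} ∩→ {G}; cost 0
[col 0] RT: children R:{C}, T:{T} ∪→ {C,T}; cost 1
[col 0] DQRST: children DQS:{G}, RT:{C,T} ∪→ {C,G,T}; cost 1
[col 0] DQRSTV: children DQRST:{C,G,T}, V:{C} ∩→ {C}; cost 0
[col 0] DQRSTUV: children DQRSTV:{C}, U:{A} ∪→ {A,C}; cost 1
[col 1] QS: children Q:{T}, S:{T} ∩→ {T}; cost 0
[col 1] DQS: children D:{T}, QS:{T} ∩→ {T}; cost 0
[col 1] RT: children R:{G}, T:{T} ∪→ {G,T}; cost 1
[col 1] DQRST: children DQS:{T}, RT:{G,T} ∩→ {T}; cost 0
[col 1] DQRSTV: children DQRST:{T}, V:{G} ∪→ {G,T}; cost 1
[col 1] DQRSTUV: children DQRSTV:{G,T}, U:{A} ∪→ {A,G,T}; cost 1
[col 2] QS: children Q:{G}, S:{T} ∪→ {G,T}; cost 1
[col 2] DQS: children D:{G}, QS:{G,T} ∩→ {G}; cost 0
[col 2] RT: children R:{A}, T:{G} ∪→ {A,G}; cost 1
[col 2] DQRST: children DQS:{G}, RT:{A,G} ∩→ {G}; cost 0
[col 2] DQRSTV: children DQRST:{G}, V:{G} ∩→ {G}; cost 0
[col 2] DQRSTUV: children DQRSTV:{G}, U:{T} ∪→ {G,T}; cost 1
[col 3] QS: children Q:{C}, S:{C} ∩→ {C}; cost 0
[col 3] DQS: children D:{G}, QS:{C} ∪→ {C,G}; cost 1
[col 3] RT: children R:{G}, T:{A} ∪→ {A,G}; cost 1
[col 3] DQRST: children DQS:{C,G}, RT:{A,G} ∩→ {G}; cost 0
[col 3] DQRSTV: children DQRST:{G}, V:{G} ∩→ {G}; cost 0
[col 3] DQRSTUV: children DQRSTV:{G}, U:{T} ∪→ {G,T}; cost 1
[col 4] QS: children Q:{T}, S:{G} ∪→ {G,T}; cost 1
[col 4] DQS: children D:{C}, QS:{G,T} ∪→ {C,G,T}; cost 1
[col 4] RT: children R:{A}, T:{T} ∪→ {A,T}; cost 1
[col 4] DQRST: children DQS:{C,G,T}, RT:{A,T} ∩→ {T}; cost 0
[col 4] DQRSTV: children DQRST:{T}, V:{C} ∪→ {C,T}; cost 1
[col 4] DQRSTUV: children DQRSTV:{C,T}, U:{T} ∩→ {T}; cost 0
[col 5] QS: children Q:{G}, S:{A} ∪→ {A,G}; cost 1
[col 5] DQS: children D:{A}, QS:{A,G} ∩→ {A}; cost 0
[col 5] RT: children R:{C}, T:{C} ∩→ {C}; cost 0
[col 5] DQRST: children DQS:{A}, RT:{C} ∪→ {A,C}; cost 1
[col 5] DQRSTV: children DQRST:{A,C}, V:{T} ∪→ {A,C,T}; cost 1
[col 5] DQRSTUV: children DQRSTV:{A,C,T}, U:{T} ∩→ {T}; cost 0
[col 6] QS: children Q:{T}, S:{T} ∩→ {T}; cost 0
[col 6] DQS: children D:{G}, QS:{T} ∪→ {G,T}; cost 1
[col 6] RT: children R:{A}, T:{C} ∪→ {A,C}; cost 1
[col 6] DQRST: children DQS:{G,T}, RT:{A,C} ∪→ {A,C,G,T}; cost 1
[col 6] DQRSTV: children DQRST:{A,C,G,T}, V:{A} ∩→ {A}; cost 0
[col 6] DQRSTUV: children DQRSTV:{A}, U:{T} ∪→ {A,T}; cost 1
[col 7] QS: children Q:{T}, S:{C} ∪→ {C,T}; cost 1
[col 7] DQS: children D:{T}, QS:{C,T} ∩→ {T}; cost 0
[col 7] RT: children R:{T}, T:{G} ∪→ {G,T}; cost 1
[col 7] DQRST: children DQS:{T}, RT:{G,T} ∩→ {T}; cost 0
[col 7] DQRSTV: children DQRST:{T}, V:{T} ∩→ {T}; cost 0
[col 7] DQRSTUV: children DQRSTV:{T}, U:{A} ∪→ {A,T}; cost 1
per-site changes: [4, 3, 3, 3, 4, 3, 4, 3]; total = 27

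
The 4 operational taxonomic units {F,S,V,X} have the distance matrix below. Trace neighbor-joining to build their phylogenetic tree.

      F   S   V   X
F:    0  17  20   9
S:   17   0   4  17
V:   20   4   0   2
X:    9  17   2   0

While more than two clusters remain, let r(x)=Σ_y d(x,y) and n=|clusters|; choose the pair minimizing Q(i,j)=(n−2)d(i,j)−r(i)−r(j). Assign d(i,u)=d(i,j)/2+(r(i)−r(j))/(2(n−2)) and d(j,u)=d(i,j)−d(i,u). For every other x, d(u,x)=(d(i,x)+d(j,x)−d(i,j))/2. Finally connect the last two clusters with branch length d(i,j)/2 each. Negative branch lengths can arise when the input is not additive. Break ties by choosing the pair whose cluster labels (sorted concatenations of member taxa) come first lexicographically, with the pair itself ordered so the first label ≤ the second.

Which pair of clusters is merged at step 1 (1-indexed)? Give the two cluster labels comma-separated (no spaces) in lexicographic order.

iteration 1: select F,X (d=9, Q=-56); attach at lengths (9, 0); label the merged cluster FX
  updated: d(FX,S)=25/2, d(FX,V)=13/2
iteration 2: select FX,S (d=25/2, Q=-23); attach at lengths (15/2, 5); label the merged cluster FSX
  updated: d(FSX,V)=-1
iteration 3: select FSX,V (d=-1); attach at lengths (-1/2, -1/2); label the merged cluster FSVX
final tree: (((F:9,X:0):15/2,S:5):-1/2,V:-1/2)
total length: 41/2

F,X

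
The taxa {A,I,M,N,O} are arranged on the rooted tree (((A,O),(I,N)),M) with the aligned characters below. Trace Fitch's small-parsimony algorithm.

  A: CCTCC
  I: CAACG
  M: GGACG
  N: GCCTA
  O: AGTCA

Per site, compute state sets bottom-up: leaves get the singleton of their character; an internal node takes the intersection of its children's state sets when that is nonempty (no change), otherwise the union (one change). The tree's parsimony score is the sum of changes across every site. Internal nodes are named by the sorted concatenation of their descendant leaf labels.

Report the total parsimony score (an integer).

[col 0] AO: children A:{C}, O:{A} ∪→ {A,C}; cost 1
[col 0] IN: children I:{C}, N:{G} ∪→ {C,G}; cost 1
[col 0] AINO: children AO:{A,C}, IN:{C,G} ∩→ {C}; cost 0
[col 0] AIMNO: children AINO:{C}, M:{G} ∪→ {C,G}; cost 1
[col 1] AO: children A:{C}, O:{G} ∪→ {C,G}; cost 1
[col 1] IN: children I:{A}, N:{C} ∪→ {A,C}; cost 1
[col 1] AINO: children AO:{C,G}, IN:{A,C} ∩→ {C}; cost 0
[col 1] AIMNO: children AINO:{C}, M:{G} ∪→ {C,G}; cost 1
[col 2] AO: children A:{T}, O:{T} ∩→ {T}; cost 0
[col 2] IN: children I:{A}, N:{C} ∪→ {A,C}; cost 1
[col 2] AINO: children AO:{T}, IN:{A,C} ∪→ {A,C,T}; cost 1
[col 2] AIMNO: children AINO:{A,C,T}, M:{A} ∩→ {A}; cost 0
[col 3] AO: children A:{C}, O:{C} ∩→ {C}; cost 0
[col 3] IN: children I:{C}, N:{T} ∪→ {C,T}; cost 1
[col 3] AINO: children AO:{C}, IN:{C,T} ∩→ {C}; cost 0
[col 3] AIMNO: children AINO:{C}, M:{C} ∩→ {C}; cost 0
[col 4] AO: children A:{C}, O:{A} ∪→ {A,C}; cost 1
[col 4] IN: children I:{G}, N:{A} ∪→ {A,G}; cost 1
[col 4] AINO: children AO:{A,C}, IN:{A,G} ∩→ {A}; cost 0
[col 4] AIMNO: children AINO:{A}, M:{G} ∪→ {A,G}; cost 1
per-site changes: [3, 3, 2, 1, 3]; total = 12

12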